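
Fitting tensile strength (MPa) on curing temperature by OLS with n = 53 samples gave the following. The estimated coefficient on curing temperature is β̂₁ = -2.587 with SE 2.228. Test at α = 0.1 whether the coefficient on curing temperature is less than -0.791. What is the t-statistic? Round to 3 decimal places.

t = -0.806

H₀: β₁ = -0.791 vs H₁: β₁ < -0.791.
t = (β̂₁ − β₁⁰)/SE = (-2.587 − (-0.791)) / 2.228 = -0.806.
df = n − 2 = 53 − 2 = 51.
One-sided p ≈ 0.2120, which is ≥ 0.1, so fail to reject H₀.
The data do not give significant evidence that the true slope on curing temperature is below -0.791 MPa per unit.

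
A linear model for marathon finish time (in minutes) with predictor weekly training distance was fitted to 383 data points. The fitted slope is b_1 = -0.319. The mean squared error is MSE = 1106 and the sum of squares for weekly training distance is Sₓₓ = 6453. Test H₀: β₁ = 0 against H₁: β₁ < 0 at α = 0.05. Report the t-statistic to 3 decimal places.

SE(b_1) = √(MSE/Sₓₓ) = √(1106/6453) = 0.413997.
t = -0.319 / 0.413997 = -0.771.
df = n − 2 = 381.
One-sided p ≈ 0.2207, which is ≥ 0.05, so fail to reject H₀.
The data do not give significant evidence that the true slope on weekly training distance is negative.

t = -0.771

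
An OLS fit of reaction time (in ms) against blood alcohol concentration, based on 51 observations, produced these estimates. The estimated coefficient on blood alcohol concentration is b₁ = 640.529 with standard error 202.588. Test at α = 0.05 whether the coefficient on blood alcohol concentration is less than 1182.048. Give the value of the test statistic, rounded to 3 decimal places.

t = -2.673

H₀: β₁ = 1182.048 vs H₁: β₁ < 1182.048.
t = (b₁ − β₁⁰)/SE = (640.529 − 1182.048) / 202.588 = -2.673.
df = n − 2 = 51 − 2 = 49.
One-sided p ≈ 0.0051, which is < 0.05, so reject H₀.
There is evidence that the true slope on blood alcohol concentration is below 1182.048 ms per unit.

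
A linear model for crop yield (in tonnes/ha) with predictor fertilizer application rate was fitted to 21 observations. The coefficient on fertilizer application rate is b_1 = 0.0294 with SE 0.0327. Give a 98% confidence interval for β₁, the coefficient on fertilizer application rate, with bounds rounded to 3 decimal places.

df = n − 2 = 21 − 2 = 19.
t* = t_{0.01, 19} = 2.539483.
Margin = t* × SE = 2.539483 × 0.0327 = 0.08304.
CI: 0.0294 ± 0.08304 → (-0.054, 0.112).
With 98% confidence, each one-unit increase in fertilizer application rate is associated with a change of between -0.054 and 0.112 tonnes/ha in crop yield.

(-0.054, 0.112)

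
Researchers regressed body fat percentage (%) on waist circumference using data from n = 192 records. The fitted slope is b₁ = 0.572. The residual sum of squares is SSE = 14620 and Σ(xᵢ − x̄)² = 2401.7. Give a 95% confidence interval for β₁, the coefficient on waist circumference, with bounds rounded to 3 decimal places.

MSE = SSE/(n − 2) = 14620/190 = 76.9474.
SE(b₁) = √(MSE/Sₓₓ) = √(76.9474/2401.7) = 0.178994.
df = n − 2 = 190.
t* = t_{0.025, 190} = 1.972528.
Margin = t* × SE = 1.972528 × 0.178994 = 0.35307.
CI: 0.572 ± 0.35307 → (0.219, 0.925).
With 95% confidence, each one-unit increase in waist circumference is associated with a change of between 0.219 and 0.925 % in body fat percentage.

(0.219, 0.925)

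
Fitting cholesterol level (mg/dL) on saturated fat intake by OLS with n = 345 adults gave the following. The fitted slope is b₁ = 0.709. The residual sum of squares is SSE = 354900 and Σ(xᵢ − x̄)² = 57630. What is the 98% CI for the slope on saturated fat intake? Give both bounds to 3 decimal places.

(0.396, 1.022)

MSE = SSE/(n − 2) = 354900/343 = 1034.69.
SE(b₁) = √(MSE/Sₓₓ) = √(1034.69/57630) = 0.133993.
df = n − 2 = 343.
t* = t_{0.01, 343} = 2.337269.
Margin = t* × SE = 2.337269 × 0.133993 = 0.31318.
CI: 0.709 ± 0.31318 → (0.396, 1.022).
With 98% confidence, each one-unit increase in saturated fat intake is associated with a change of between 0.396 and 1.022 mg/dL in cholesterol level.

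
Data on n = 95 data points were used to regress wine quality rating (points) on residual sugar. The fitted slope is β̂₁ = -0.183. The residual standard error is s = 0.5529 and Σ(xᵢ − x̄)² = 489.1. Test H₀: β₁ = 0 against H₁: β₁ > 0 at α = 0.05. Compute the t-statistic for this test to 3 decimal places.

t = -7.320

SE(β̂₁) = s/√Sₓₓ = 0.5529/√489.1 = 0.0250004.
t = -0.183 / 0.0250004 = -7.320.
df = n − 2 = 93.
One-sided p ≈ 1.0000, which is ≥ 0.05, so fail to reject H₀.
The data do not give significant evidence that the true slope on residual sugar is positive.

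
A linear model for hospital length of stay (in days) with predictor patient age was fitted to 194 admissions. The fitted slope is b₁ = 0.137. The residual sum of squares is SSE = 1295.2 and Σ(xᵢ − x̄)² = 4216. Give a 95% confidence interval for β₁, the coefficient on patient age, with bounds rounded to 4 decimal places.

MSE = SSE/(n − 2) = 1295.2/192 = 6.74583.
SE(b₁) = √(MSE/Sₓₓ) = √(6.74583/4216) = 0.0400007.
df = n − 2 = 192.
t* = t_{0.025, 192} = 1.972396.
Margin = t* × SE = 1.972396 × 0.0400007 = 0.078897.
CI: 0.137 ± 0.078897 → (0.0581, 0.2159).
With 95% confidence, each one-unit increase in patient age is associated with a change of between 0.0581 and 0.2159 days in hospital length of stay.

(0.0581, 0.2159)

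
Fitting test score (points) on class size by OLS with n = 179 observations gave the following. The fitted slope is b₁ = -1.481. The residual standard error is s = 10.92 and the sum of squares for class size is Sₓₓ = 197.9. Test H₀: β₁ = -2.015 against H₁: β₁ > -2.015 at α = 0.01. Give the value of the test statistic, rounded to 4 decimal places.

t = 0.6879

SE(b₁) = s/√Sₓₓ = 10.92/√197.9 = 0.776247.
t = (-1.481 − (-2.015)) / 0.776247 = 0.6879.
df = n − 2 = 177.
One-sided p ≈ 0.2462, which is ≥ 0.01, so fail to reject H₀.
The data do not give significant evidence that the true slope on class size exceeds -2.015 points per unit.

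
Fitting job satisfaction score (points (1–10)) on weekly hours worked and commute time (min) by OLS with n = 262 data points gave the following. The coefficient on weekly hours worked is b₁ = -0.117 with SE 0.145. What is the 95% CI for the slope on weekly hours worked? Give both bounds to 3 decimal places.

(-0.403, 0.169)

df = n − k − 1 = 262 − 2 − 1 = 259.
t* = t_{0.025, 259} = 1.969166.
Margin = t* × SE = 1.969166 × 0.145 = 0.28553.
CI: -0.117 ± 0.28553 → (-0.403, 0.169).
With 95% confidence, each one-unit increase in weekly hours worked is associated with a change of between -0.403 and 0.169 points (1–10) in job satisfaction score, holding the other predictors fixed.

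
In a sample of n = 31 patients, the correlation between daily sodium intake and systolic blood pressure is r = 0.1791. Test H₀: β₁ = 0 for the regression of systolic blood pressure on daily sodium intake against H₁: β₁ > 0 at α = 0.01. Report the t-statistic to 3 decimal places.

t = r·√(n − 2)/√(1 − r²) = 0.1791·√29/√0.967923 = 0.980.
df = n − 2 = 29.
One-sided p ≈ 0.1675, which is ≥ 0.01, so fail to reject H₀.
The data do not give significant evidence of a linear association between daily sodium intake and systolic blood pressure.

t = 0.980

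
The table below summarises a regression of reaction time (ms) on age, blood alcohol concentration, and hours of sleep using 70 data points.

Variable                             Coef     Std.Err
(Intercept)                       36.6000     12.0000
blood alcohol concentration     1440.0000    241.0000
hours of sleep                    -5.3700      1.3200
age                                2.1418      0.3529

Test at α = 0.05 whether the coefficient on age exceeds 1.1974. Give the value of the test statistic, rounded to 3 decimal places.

t = 2.676

Read off: b = 2.1418, SE = 0.3529 for age.
H₀: β₁ = 1.1974 vs H₁: β₁ > 1.1974.
t = (2.1418 − 1.1974) / 0.3529 = 2.676.
df = n − k − 1 = 70 − 3 − 1 = 66.
One-sided p ≈ 0.0047, which is < 0.05, so reject H₀.
There is evidence that the true slope on age exceeds 1.1974 ms per unit, holding the other predictors fixed.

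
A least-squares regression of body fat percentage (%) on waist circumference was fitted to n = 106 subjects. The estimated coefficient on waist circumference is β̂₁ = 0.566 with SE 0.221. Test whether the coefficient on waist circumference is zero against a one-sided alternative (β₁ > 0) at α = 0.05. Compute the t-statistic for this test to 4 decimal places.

H₀: β₁ = 0 vs H₁: β₁ > 0.
t = (β̂₁ − β₁⁰)/SE = 0.566 / 0.221 = 2.5611.
df = n − 2 = 106 − 2 = 104.
One-sided p ≈ 0.0059, which is < 0.05, so reject H₀.
There is evidence that the true slope on waist circumference is positive.

t = 2.5611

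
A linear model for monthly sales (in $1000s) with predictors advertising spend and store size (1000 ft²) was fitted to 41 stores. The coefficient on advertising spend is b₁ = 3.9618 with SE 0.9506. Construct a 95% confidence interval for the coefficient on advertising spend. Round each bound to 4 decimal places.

(2.0374, 5.8862)

df = n − k − 1 = 41 − 2 − 1 = 38.
t* = t_{0.025, 38} = 2.024394.
Margin = t* × SE = 2.024394 × 0.9506 = 1.924389.
CI: 3.9618 ± 1.924389 → (2.0374, 5.8862).
With 95% confidence, each one-unit increase in advertising spend is associated with a change of between 2.0374 and 5.8862 $1000s in monthly sales, holding the other predictors fixed.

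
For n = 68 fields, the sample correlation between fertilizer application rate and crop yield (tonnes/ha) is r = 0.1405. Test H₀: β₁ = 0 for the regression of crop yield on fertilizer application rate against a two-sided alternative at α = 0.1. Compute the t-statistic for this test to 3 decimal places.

t = 1.153

t = r·√(n − 2)/√(1 − r²) = 0.1405·√66/√0.98026 = 1.153.
df = n − 2 = 66.
Two-sided p ≈ 0.2531, which is ≥ 0.1, so fail to reject H₀.
The data do not give significant evidence of a linear association between fertilizer application rate and crop yield.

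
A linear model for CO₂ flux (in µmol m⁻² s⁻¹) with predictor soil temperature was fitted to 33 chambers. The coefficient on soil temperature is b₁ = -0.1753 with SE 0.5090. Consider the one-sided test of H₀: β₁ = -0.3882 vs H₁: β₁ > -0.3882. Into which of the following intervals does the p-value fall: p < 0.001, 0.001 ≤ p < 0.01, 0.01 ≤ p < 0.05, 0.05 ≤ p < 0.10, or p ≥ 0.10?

t = (-0.1753 − (-0.3882)) / 0.5090 = 0.418.
df = n − 2 = 33 − 2 = 31.
One-sided p = P(T_{31} > t) ≈ 0.3393.
So p ≥ 0.10.

p ≥ 0.10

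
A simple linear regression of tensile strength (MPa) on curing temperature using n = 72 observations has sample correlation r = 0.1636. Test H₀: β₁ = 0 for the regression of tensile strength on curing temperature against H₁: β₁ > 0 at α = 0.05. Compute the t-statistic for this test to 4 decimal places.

t = 1.3875

t = r·√(n − 2)/√(1 − r²) = 0.1636·√70/√0.973235 = 1.3875.
df = n − 2 = 70.
One-sided p ≈ 0.0849, which is ≥ 0.05, so fail to reject H₀.
The data do not give significant evidence of a linear association between curing temperature and tensile strength.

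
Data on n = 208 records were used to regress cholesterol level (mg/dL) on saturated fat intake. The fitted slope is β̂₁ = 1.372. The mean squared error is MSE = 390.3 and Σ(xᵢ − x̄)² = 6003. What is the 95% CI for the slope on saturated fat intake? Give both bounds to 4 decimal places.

(0.8693, 1.8747)

SE(β̂₁) = √(MSE/Sₓₓ) = √(390.3/6003) = 0.254985.
df = n − 2 = 206.
t* = t_{0.025, 206} = 1.971547.
Margin = t* × SE = 1.971547 × 0.254985 = 0.502715.
CI: 1.372 ± 0.502715 → (0.8693, 1.8747).
With 95% confidence, each one-unit increase in saturated fat intake is associated with a change of between 0.8693 and 1.8747 mg/dL in cholesterol level.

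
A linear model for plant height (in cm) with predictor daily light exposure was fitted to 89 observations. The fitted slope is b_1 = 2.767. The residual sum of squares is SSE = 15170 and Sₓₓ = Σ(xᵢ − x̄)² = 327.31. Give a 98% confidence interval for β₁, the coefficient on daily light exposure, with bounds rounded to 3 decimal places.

MSE = SSE/(n − 2) = 15170/87 = 174.368.
SE(b_1) = √(MSE/Sₓₓ) = √(174.368/327.31) = 0.729883.
df = n − 2 = 87.
t* = t_{0.01, 87} = 2.369977.
Margin = t* × SE = 2.369977 × 0.729883 = 1.72981.
CI: 2.767 ± 1.72981 → (1.037, 4.497).
With 98% confidence, each one-unit increase in daily light exposure is associated with a change of between 1.037 and 4.497 cm in plant height.

(1.037, 4.497)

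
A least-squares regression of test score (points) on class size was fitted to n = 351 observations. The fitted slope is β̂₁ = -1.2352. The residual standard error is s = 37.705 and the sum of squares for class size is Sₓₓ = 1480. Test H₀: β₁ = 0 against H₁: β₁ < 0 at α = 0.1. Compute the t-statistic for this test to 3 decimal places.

SE(β̂₁) = s/√Sₓₓ = 37.705/√1480 = 0.980095.
t = -1.2352 / 0.980095 = -1.260.
df = n − 2 = 349.
One-sided p ≈ 0.1042, which is ≥ 0.1, so fail to reject H₀.
The data do not give significant evidence that the true slope on class size is negative.

t = -1.260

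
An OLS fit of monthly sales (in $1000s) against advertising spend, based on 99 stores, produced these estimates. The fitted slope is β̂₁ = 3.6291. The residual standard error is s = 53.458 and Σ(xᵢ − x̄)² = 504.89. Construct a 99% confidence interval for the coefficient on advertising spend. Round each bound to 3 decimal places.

(-2.622, 9.880)

SE(β̂₁) = s/√Sₓₓ = 53.458/√504.89 = 2.37911.
df = n − 2 = 97.
t* = t_{0.005, 97} = 2.627468.
Margin = t* × SE = 2.627468 × 2.37911 = 6.25103.
CI: 3.6291 ± 6.25103 → (-2.622, 9.880).
With 99% confidence, each one-unit increase in advertising spend is associated with a change of between -2.622 and 9.880 $1000s in monthly sales.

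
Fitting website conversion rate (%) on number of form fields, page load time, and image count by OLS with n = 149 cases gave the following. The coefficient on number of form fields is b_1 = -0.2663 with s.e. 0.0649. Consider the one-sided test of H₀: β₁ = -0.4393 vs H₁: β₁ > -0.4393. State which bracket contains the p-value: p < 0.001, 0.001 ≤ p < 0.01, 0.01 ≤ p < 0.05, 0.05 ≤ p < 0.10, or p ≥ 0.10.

0.001 ≤ p < 0.01

t = (-0.2663 − (-0.4393)) / 0.0649 = 2.666.
df = n − k − 1 = 149 − 3 − 1 = 145.
One-sided p = P(T_{145} > t) ≈ 0.0043.
So 0.001 ≤ p < 0.01.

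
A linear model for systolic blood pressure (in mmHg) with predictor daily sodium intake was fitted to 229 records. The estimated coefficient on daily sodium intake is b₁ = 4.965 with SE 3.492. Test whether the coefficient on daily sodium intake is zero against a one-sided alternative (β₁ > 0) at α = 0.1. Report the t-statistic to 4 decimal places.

H₀: β₁ = 0 vs H₁: β₁ > 0.
t = (b₁ − β₁⁰)/SE = 4.965 / 3.492 = 1.4218.
df = n − 2 = 229 − 2 = 227.
One-sided p ≈ 0.0782, which is < 0.1, so reject H₀.
There is evidence that the true slope on daily sodium intake is positive.

t = 1.4218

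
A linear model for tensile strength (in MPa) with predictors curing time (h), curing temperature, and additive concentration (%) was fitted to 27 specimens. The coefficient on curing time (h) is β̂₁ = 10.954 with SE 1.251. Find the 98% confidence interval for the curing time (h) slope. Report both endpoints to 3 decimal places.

df = n − k − 1 = 27 − 3 − 1 = 23.
t* = t_{0.01, 23} = 2.499867.
Margin = t* × SE = 2.499867 × 1.251 = 3.12733.
CI: 10.954 ± 3.12733 → (7.827, 14.081).
With 98% confidence, each one-unit increase in curing time (h) is associated with a change of between 7.827 and 14.081 MPa in tensile strength, holding the other predictors fixed.

(7.827, 14.081)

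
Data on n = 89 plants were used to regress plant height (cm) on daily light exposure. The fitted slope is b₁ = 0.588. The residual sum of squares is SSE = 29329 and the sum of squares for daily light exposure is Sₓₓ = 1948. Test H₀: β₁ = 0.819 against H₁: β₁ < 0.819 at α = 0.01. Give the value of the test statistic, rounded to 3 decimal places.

MSE = SSE/(n − 2) = 29329/87 = 337.115.
SE(b₁) = √(MSE/Sₓₓ) = √(337.115/1948) = 0.416001.
t = (0.588 − 0.819) / 0.416001 = -0.555.
df = n − 2 = 87.
One-sided p ≈ 0.2901, which is ≥ 0.01, so fail to reject H₀.
The data do not give significant evidence that the true slope on daily light exposure is below 0.819 cm per unit.

t = -0.555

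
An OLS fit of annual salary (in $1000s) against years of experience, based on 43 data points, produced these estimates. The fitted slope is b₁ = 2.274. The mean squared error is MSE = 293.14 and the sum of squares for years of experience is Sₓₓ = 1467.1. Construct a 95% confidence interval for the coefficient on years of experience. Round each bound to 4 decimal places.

SE(b₁) = √(MSE/Sₓₓ) = √(293.14/1467.1) = 0.447.
df = n − 2 = 41.
t* = t_{0.025, 41} = 2.019541.
Margin = t* × SE = 2.019541 × 0.447 = 0.902735.
CI: 2.274 ± 0.902735 → (1.3713, 3.1767).
With 95% confidence, each one-unit increase in years of experience is associated with a change of between 1.3713 and 3.1767 $1000s in annual salary.

(1.3713, 3.1767)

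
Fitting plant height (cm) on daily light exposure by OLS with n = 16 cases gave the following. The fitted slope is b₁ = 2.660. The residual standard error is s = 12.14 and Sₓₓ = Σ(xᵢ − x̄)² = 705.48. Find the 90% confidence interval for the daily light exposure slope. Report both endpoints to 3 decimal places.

SE(b₁) = s/√Sₓₓ = 12.14/√705.48 = 0.457063.
df = n − 2 = 14.
t* = t_{0.05, 14} = 1.76131.
Margin = t* × SE = 1.76131 × 0.457063 = 0.80503.
CI: 2.660 ± 0.80503 → (1.855, 3.465).
With 90% confidence, each one-unit increase in daily light exposure is associated with a change of between 1.855 and 3.465 cm in plant height.

(1.855, 3.465)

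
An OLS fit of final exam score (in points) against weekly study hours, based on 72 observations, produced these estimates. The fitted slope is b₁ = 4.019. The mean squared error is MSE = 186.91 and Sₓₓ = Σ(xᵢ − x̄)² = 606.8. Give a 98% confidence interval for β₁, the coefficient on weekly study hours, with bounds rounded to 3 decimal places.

SE(b₁) = √(MSE/Sₓₓ) = √(186.91/606.8) = 0.555001.
df = n − 2 = 70.
t* = t_{0.01, 70} = 2.380807.
Margin = t* × SE = 2.380807 × 0.555001 = 1.32135.
CI: 4.019 ± 1.32135 → (2.698, 5.340).
With 98% confidence, each one-unit increase in weekly study hours is associated with a change of between 2.698 and 5.340 points in final exam score.

(2.698, 5.340)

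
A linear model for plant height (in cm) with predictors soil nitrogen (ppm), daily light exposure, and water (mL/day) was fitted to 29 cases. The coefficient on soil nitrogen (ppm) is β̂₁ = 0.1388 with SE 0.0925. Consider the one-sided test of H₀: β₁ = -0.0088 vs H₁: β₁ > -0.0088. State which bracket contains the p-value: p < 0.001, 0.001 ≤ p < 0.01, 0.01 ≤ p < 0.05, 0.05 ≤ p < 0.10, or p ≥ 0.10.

t = (0.1388 − (-0.0088)) / 0.0925 = 1.596.
df = n − k − 1 = 29 − 3 − 1 = 25.
One-sided p = P(T_{25} > t) ≈ 0.0616.
So 0.05 ≤ p < 0.10.

0.05 ≤ p < 0.10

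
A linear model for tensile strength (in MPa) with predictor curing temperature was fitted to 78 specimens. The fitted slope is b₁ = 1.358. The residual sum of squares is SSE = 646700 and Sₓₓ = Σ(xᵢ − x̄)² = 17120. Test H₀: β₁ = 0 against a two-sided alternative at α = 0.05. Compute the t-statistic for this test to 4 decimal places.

MSE = SSE/(n − 2) = 646700/76 = 8509.21.
SE(b₁) = √(MSE/Sₓₓ) = √(8509.21/17120) = 0.705006.
t = 1.358 / 0.705006 = 1.9262.
df = n − 2 = 76.
Two-sided p ≈ 0.0578, which is ≥ 0.05, so fail to reject H₀.
The data do not give significant evidence of an association between curing temperature and tensile strength.

t = 1.9262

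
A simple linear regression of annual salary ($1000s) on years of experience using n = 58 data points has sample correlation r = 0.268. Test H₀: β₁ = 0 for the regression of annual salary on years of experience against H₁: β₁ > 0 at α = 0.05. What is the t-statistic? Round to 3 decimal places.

t = 2.082

t = r·√(n − 2)/√(1 − r²) = 0.268·√56/√0.928176 = 2.082.
df = n − 2 = 56.
One-sided p ≈ 0.0210, which is < 0.05, so reject H₀.
There is evidence of a linear association between years of experience and annual salary.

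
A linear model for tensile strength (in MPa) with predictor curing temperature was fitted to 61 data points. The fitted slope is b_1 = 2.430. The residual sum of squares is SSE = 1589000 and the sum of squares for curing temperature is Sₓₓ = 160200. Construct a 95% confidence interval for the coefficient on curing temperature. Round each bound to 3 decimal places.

MSE = SSE/(n − 2) = 1589000/59 = 26932.2.
SE(b_1) = √(MSE/Sₓₓ) = √(26932.2/160200) = 0.41002.
df = n − 2 = 59.
t* = t_{0.025, 59} = 2.000995.
Margin = t* × SE = 2.000995 × 0.41002 = 0.82045.
CI: 2.430 ± 0.82045 → (1.610, 3.250).
With 95% confidence, each one-unit increase in curing temperature is associated with a change of between 1.610 and 3.250 MPa in tensile strength.

(1.610, 3.250)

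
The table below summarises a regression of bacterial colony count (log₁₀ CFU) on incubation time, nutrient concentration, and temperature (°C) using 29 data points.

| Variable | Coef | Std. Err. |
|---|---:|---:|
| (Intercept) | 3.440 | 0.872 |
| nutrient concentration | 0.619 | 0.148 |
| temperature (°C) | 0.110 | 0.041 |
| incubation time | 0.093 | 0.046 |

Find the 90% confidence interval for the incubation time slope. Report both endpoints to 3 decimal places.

(0.014, 0.172)

Read off: b = 0.093, SE = 0.046 for incubation time.
df = n − k − 1 = 29 − 3 − 1 = 25.
t* = t_{0.05, 25} = 1.708141.
Margin = t* × SE = 1.708141 × 0.046 = 0.07857.
CI: 0.093 ± 0.07857 → (0.014, 0.172).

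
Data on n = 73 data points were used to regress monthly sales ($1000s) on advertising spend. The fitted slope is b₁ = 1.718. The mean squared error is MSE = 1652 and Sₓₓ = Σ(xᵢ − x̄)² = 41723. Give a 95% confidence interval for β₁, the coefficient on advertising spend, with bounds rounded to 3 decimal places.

(1.321, 2.115)

SE(b₁) = √(MSE/Sₓₓ) = √(1652/41723) = 0.198984.
df = n − 2 = 71.
t* = t_{0.025, 71} = 1.993943.
Margin = t* × SE = 1.993943 × 0.198984 = 0.39676.
CI: 1.718 ± 0.39676 → (1.321, 2.115).
With 95% confidence, each one-unit increase in advertising spend is associated with a change of between 1.321 and 2.115 $1000s in monthly sales.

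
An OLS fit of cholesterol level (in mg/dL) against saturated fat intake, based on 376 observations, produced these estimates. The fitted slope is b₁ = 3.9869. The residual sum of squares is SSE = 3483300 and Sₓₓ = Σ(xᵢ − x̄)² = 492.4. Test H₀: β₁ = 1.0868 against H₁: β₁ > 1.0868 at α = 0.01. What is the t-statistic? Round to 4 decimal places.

MSE = SSE/(n − 2) = 3483300/374 = 9313.64.
SE(b₁) = √(MSE/Sₓₓ) = √(9313.64/492.4) = 4.34911.
t = (3.9869 − 1.0868) / 4.34911 = 0.6668.
df = n − 2 = 374.
One-sided p ≈ 0.2526, which is ≥ 0.01, so fail to reject H₀.
The data do not give significant evidence that the true slope on saturated fat intake exceeds 1.0868 mg/dL per unit.

t = 0.6668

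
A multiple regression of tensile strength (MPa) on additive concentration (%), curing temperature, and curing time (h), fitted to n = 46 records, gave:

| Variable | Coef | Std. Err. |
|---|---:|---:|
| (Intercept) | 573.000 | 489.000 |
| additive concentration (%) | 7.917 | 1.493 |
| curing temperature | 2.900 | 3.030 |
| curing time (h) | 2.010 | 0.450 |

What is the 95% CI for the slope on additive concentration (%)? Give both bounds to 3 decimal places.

(4.904, 10.930)

Read off: b = 7.917, SE = 1.493 for additive concentration (%).
df = n − k − 1 = 46 − 3 − 1 = 42.
t* = t_{0.025, 42} = 2.018082.
Margin = t* × SE = 2.018082 × 1.493 = 3.01300.
CI: 7.917 ± 3.01300 → (4.904, 10.930).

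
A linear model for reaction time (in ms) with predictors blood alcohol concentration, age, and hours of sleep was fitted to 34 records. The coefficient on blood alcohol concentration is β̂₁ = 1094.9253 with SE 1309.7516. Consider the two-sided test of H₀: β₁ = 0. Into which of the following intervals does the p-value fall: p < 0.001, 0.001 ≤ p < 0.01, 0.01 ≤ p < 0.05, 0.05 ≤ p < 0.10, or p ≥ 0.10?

t = 1094.9253 / 1309.7516 = 0.836.
df = n − k − 1 = 34 − 3 − 1 = 30.
Two-sided p = 2·P(T_{30} > |t|) ≈ 0.4098.
So p ≥ 0.10.

p ≥ 0.10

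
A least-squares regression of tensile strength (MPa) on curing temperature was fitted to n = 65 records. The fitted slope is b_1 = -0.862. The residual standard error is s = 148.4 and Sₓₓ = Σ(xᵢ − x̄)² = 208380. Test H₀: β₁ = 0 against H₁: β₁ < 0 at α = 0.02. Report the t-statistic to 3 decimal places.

SE(b_1) = s/√Sₓₓ = 148.4/√208380 = 0.325092.
t = -0.862 / 0.325092 = -2.652.
df = n − 2 = 63.
One-sided p ≈ 0.0051, which is < 0.02, so reject H₀.
There is evidence that the true slope on curing temperature is negative.

t = -2.652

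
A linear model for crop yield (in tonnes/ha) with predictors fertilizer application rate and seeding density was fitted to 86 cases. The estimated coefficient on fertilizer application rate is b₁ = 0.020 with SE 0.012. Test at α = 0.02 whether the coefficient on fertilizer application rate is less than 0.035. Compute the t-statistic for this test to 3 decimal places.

t = -1.250

H₀: β₁ = 0.035 vs H₁: β₁ < 0.035.
t = (b₁ − β₁⁰)/SE = (0.020 − 0.035) / 0.012 = -1.250.
df = n − k − 1 = 86 − 2 − 1 = 83.
One-sided p ≈ 0.1074, which is ≥ 0.02, so fail to reject H₀.
The data do not give significant evidence that the true slope on fertilizer application rate is below 0.035 tonnes/ha per unit, holding the other predictors fixed.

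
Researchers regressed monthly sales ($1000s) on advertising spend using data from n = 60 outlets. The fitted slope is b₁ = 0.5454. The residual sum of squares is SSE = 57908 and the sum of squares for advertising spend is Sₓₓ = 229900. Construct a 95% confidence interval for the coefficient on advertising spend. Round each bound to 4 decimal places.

MSE = SSE/(n − 2) = 57908/58 = 998.414.
SE(b₁) = √(MSE/Sₓₓ) = √(998.414/229900) = 0.0659001.
df = n − 2 = 58.
t* = t_{0.025, 58} = 2.001717.
Margin = t* × SE = 2.001717 × 0.0659001 = 0.131913.
CI: 0.5454 ± 0.131913 → (0.4135, 0.6773).
With 95% confidence, each one-unit increase in advertising spend is associated with a change of between 0.4135 and 0.6773 $1000s in monthly sales.

(0.4135, 0.6773)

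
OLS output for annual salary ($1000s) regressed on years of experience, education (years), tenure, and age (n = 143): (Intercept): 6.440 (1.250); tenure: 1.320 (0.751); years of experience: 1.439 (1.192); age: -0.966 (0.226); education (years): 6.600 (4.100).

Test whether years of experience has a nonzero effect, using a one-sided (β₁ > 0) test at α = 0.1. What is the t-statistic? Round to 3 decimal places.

Read off: b = 1.439, SE = 1.192 for years of experience.
H₀: β₁ = 0 vs H₁: β₁ > 0.
t = 1.439 / 1.192 = 1.207.
df = n − k − 1 = 143 − 4 − 1 = 138.
One-sided p ≈ 0.1147, which is ≥ 0.1, so fail to reject H₀.
The data do not give significant evidence that the true slope on years of experience is positive, holding the other predictors fixed.

t = 1.207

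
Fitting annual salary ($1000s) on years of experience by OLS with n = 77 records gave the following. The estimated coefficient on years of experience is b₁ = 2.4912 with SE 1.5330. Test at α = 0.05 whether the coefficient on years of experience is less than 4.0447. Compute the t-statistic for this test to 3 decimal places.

H₀: β₁ = 4.0447 vs H₁: β₁ < 4.0447.
t = (b₁ − β₁⁰)/SE = (2.4912 − 4.0447) / 1.5330 = -1.013.
df = n − 2 = 77 − 2 = 75.
One-sided p ≈ 0.1571, which is ≥ 0.05, so fail to reject H₀.
The data do not give significant evidence that the true slope on years of experience is below 4.0447 $1000s per unit.

t = -1.013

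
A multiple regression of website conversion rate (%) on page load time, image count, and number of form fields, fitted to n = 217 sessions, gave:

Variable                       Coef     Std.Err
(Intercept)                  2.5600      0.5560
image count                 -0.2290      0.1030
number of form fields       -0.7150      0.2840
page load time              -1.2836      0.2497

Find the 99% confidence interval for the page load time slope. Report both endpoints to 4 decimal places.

(-1.9326, -0.6346)

Read off: b = -1.2836, SE = 0.2497 for page load time.
df = n − k − 1 = 217 − 3 − 1 = 213.
t* = t_{0.005, 213} = 2.599108.
Margin = t* × SE = 2.599108 × 0.2497 = 0.648997.
CI: -1.2836 ± 0.648997 → (-1.9326, -0.6346).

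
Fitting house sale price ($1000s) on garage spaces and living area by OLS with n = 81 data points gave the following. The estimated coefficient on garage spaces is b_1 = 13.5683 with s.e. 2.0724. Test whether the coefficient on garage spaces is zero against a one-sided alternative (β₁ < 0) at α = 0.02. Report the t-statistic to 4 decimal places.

H₀: β₁ = 0 vs H₁: β₁ < 0.
t = (b_1 − β₁⁰)/SE = 13.5683 / 2.0724 = 6.5471.
df = n − k − 1 = 81 − 2 − 1 = 78.
One-sided p ≈ 1.0000, which is ≥ 0.02, so fail to reject H₀.
The data do not give significant evidence that the true slope on garage spaces is negative, holding the other predictors fixed.

t = 6.5471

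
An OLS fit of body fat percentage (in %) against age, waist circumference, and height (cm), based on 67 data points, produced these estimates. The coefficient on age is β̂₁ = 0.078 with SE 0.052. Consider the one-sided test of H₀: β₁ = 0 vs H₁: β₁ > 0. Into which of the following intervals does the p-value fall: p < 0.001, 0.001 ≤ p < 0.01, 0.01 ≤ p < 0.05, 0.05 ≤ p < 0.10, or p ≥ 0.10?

t = 0.078 / 0.052 = 1.500.
df = n − k − 1 = 67 − 3 − 1 = 63.
One-sided p = P(T_{63} > t) ≈ 0.0693.
So 0.05 ≤ p < 0.10.

0.05 ≤ p < 0.10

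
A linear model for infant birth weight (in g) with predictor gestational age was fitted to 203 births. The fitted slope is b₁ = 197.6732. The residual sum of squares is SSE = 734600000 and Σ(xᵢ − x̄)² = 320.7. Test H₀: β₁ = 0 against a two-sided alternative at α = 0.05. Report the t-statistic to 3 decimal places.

MSE = SSE/(n − 2) = 734600000/201 = 3.65473e+06.
SE(b₁) = √(MSE/Sₓₓ) = √(3.65473e+06/320.7) = 106.752.
t = 197.6732 / 106.752 = 1.852.
df = n − 2 = 201.
Two-sided p ≈ 0.0655, which is ≥ 0.05, so fail to reject H₀.
The data do not give significant evidence of an association between gestational age and infant birth weight.

t = 1.852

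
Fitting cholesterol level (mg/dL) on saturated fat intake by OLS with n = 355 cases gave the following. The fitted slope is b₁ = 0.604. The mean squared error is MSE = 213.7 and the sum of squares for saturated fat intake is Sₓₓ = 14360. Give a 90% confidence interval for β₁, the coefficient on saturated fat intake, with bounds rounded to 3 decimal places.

(0.403, 0.805)

SE(b₁) = √(MSE/Sₓₓ) = √(213.7/14360) = 0.12199.
df = n − 2 = 353.
t* = t_{0.05, 353} = 1.649182.
Margin = t* × SE = 1.649182 × 0.12199 = 0.20118.
CI: 0.604 ± 0.20118 → (0.403, 0.805).
With 90% confidence, each one-unit increase in saturated fat intake is associated with a change of between 0.403 and 0.805 mg/dL in cholesterol level.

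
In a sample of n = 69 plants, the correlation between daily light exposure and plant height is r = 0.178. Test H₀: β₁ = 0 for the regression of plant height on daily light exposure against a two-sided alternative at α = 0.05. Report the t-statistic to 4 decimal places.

t = r·√(n − 2)/√(1 − r²) = 0.178·√67/√0.968316 = 1.4806.
df = n − 2 = 67.
Two-sided p ≈ 0.1434, which is ≥ 0.05, so fail to reject H₀.
The data do not give significant evidence of a linear association between daily light exposure and plant height.

t = 1.4806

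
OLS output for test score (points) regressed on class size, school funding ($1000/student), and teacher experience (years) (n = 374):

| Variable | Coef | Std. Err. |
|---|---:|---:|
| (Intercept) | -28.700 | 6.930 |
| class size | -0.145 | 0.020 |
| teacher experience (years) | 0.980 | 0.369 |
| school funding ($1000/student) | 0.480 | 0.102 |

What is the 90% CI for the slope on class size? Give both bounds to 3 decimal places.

(-0.178, -0.112)

Read off: b = -0.145, SE = 0.020 for class size.
df = n − k − 1 = 374 − 3 − 1 = 370.
t* = t_{0.05, 370} = 1.648982.
Margin = t* × SE = 1.648982 × 0.020 = 0.03298.
CI: -0.145 ± 0.03298 → (-0.178, -0.112).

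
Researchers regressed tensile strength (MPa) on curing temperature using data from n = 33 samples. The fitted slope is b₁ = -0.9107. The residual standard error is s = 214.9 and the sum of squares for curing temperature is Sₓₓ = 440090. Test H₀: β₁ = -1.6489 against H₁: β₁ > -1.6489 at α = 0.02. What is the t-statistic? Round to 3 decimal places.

SE(b₁) = s/√Sₓₓ = 214.9/√440090 = 0.323941.
t = (-0.9107 − (-1.6489)) / 0.323941 = 2.279.
df = n − 2 = 31.
One-sided p ≈ 0.0149, which is < 0.02, so reject H₀.
There is evidence that the true slope on curing temperature exceeds -1.6489 MPa per unit.

t = 2.279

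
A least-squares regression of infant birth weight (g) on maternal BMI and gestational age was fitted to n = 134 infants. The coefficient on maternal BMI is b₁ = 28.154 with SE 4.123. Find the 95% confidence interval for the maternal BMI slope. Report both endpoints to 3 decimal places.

(19.998, 36.310)

df = n − k − 1 = 134 − 2 − 1 = 131.
t* = t_{0.025, 131} = 1.978239.
Margin = t* × SE = 1.978239 × 4.123 = 8.15628.
CI: 28.154 ± 8.15628 → (19.998, 36.310).
With 95% confidence, each one-unit increase in maternal BMI is associated with a change of between 19.998 and 36.310 g in infant birth weight, holding the other predictors fixed.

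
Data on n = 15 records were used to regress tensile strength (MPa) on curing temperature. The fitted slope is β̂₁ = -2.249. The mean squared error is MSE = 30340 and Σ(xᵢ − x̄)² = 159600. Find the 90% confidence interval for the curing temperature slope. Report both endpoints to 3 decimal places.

(-3.021, -1.477)

SE(β̂₁) = √(MSE/Sₓₓ) = √(30340/159600) = 0.436005.
df = n − 2 = 13.
t* = t_{0.05, 13} = 1.770933.
Margin = t* × SE = 1.770933 × 0.436005 = 0.77214.
CI: -2.249 ± 0.77214 → (-3.021, -1.477).
With 90% confidence, each one-unit increase in curing temperature is associated with a change of between -3.021 and -1.477 MPa in tensile strength.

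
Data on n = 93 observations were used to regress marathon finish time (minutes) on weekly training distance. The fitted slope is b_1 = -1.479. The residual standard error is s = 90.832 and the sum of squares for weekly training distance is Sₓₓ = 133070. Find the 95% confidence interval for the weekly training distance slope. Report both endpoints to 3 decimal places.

(-1.974, -0.984)

SE(b_1) = s/√Sₓₓ = 90.832/√133070 = 0.249.
df = n − 2 = 91.
t* = t_{0.025, 91} = 1.986377.
Margin = t* × SE = 1.986377 × 0.249 = 0.49461.
CI: -1.479 ± 0.49461 → (-1.974, -0.984).
With 95% confidence, each one-unit increase in weekly training distance is associated with a change of between -1.974 and -0.984 minutes in marathon finish time.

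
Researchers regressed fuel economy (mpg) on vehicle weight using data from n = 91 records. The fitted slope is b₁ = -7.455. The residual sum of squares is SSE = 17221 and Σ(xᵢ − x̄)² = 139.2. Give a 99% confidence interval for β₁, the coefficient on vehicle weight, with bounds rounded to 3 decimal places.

MSE = SSE/(n − 2) = 17221/89 = 193.494.
SE(b₁) = √(MSE/Sₓₓ) = √(193.494/139.2) = 1.179.
df = n − 2 = 89.
t* = t_{0.005, 89} = 2.632204.
Margin = t* × SE = 2.632204 × 1.179 = 3.10337.
CI: -7.455 ± 3.10337 → (-10.558, -4.352).
With 99% confidence, each one-unit increase in vehicle weight is associated with a change of between -10.558 and -4.352 mpg in fuel economy.

(-10.558, -4.352)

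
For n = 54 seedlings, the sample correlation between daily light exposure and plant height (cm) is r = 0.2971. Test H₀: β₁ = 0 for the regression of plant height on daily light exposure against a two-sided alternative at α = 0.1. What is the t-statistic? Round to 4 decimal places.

t = 2.2437

t = r·√(n − 2)/√(1 − r²) = 0.2971·√52/√0.911732 = 2.2437.
df = n − 2 = 52.
Two-sided p ≈ 0.0291, which is < 0.1, so reject H₀.
There is evidence of a linear association between daily light exposure and plant height.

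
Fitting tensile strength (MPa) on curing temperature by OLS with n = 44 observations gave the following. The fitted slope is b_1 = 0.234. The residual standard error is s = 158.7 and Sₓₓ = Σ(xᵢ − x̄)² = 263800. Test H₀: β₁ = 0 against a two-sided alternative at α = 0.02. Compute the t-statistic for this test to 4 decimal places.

t = 0.7573

SE(b_1) = s/√Sₓₓ = 158.7/√263800 = 0.308987.
t = 0.234 / 0.308987 = 0.7573.
df = n − 2 = 42.
Two-sided p ≈ 0.4531, which is ≥ 0.02, so fail to reject H₀.
The data do not give significant evidence of an association between curing temperature and tensile strength.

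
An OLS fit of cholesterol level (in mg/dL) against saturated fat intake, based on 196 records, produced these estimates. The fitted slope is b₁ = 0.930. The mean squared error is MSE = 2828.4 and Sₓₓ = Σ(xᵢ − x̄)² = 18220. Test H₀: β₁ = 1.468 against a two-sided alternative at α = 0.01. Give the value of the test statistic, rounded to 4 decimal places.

SE(b₁) = √(MSE/Sₓₓ) = √(2828.4/18220) = 0.394.
t = (0.930 − 1.468) / 0.394 = -1.3655.
df = n − 2 = 194.
Two-sided p ≈ 0.1737, which is ≥ 0.01, so fail to reject H₀.
The data are consistent with a true slope of 1.468 mg/dL per unit of saturated fat intake.

t = -1.3655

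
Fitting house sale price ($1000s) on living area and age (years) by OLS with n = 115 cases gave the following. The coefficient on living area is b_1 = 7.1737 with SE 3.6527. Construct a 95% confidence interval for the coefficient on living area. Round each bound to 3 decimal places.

(-0.064, 14.411)

df = n − k − 1 = 115 − 2 − 1 = 112.
t* = t_{0.025, 112} = 1.981372.
Margin = t* × SE = 1.981372 × 3.6527 = 7.23736.
CI: 7.1737 ± 7.23736 → (-0.064, 14.411).
With 95% confidence, each one-unit increase in living area is associated with a change of between -0.064 and 14.411 $1000s in house sale price, holding the other predictors fixed.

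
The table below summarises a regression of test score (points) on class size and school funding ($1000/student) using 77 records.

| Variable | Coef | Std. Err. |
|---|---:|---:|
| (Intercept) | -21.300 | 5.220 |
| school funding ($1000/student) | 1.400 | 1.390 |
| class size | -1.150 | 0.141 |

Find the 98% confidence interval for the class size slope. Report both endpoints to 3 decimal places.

(-1.485, -0.815)

Read off: b = -1.150, SE = 0.141 for class size.
df = n − k − 1 = 77 − 2 − 1 = 74.
t* = t_{0.01, 74} = 2.377802.
Margin = t* × SE = 2.377802 × 0.141 = 0.33527.
CI: -1.150 ± 0.33527 → (-1.485, -0.815).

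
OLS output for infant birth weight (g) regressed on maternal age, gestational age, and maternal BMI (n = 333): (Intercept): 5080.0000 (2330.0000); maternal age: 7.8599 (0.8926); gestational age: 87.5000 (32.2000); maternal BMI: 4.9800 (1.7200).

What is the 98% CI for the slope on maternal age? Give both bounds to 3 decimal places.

(5.773, 9.947)

Read off: b = 7.8599, SE = 0.8926 for maternal age.
df = n − k − 1 = 333 − 3 − 1 = 329.
t* = t_{0.01, 329} = 2.337735.
Margin = t* × SE = 2.337735 × 0.8926 = 2.08666.
CI: 7.8599 ± 2.08666 → (5.773, 9.947).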